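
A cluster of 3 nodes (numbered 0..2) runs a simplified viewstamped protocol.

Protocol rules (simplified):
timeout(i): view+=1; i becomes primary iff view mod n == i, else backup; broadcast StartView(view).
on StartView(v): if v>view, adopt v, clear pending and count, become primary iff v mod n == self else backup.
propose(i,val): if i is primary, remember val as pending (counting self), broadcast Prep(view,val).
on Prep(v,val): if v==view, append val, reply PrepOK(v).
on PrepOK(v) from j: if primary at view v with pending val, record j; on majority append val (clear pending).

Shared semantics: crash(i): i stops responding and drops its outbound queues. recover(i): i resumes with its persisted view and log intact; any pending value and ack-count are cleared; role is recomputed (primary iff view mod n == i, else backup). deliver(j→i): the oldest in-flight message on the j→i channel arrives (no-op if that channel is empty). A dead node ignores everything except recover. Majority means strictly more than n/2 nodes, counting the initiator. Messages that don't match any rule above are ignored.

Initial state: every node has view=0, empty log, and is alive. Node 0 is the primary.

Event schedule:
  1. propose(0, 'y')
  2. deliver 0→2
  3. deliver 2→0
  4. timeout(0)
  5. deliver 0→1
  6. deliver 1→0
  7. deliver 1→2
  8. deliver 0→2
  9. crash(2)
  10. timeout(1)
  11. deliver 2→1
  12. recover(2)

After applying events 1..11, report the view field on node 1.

e1 propose(0,'y'): ·
e2 deliver 0→2: 2[back,v=0,y]
e3 deliver 2→0: 0[prim,v=0,y]
e4 timeout(0): 0[back,v=1,y]
e5 deliver 0→1: 1[back,v=0,y]
e6 deliver 1→0: ·
e7 deliver 1→2: ·
e8 deliver 0→2: 2[back,v=1,y]
e9 crash(2): 2[✗back,v=1,y]
e10 timeout(1): 1[prim,v=1,y]
e11 deliver 2→1: ·

1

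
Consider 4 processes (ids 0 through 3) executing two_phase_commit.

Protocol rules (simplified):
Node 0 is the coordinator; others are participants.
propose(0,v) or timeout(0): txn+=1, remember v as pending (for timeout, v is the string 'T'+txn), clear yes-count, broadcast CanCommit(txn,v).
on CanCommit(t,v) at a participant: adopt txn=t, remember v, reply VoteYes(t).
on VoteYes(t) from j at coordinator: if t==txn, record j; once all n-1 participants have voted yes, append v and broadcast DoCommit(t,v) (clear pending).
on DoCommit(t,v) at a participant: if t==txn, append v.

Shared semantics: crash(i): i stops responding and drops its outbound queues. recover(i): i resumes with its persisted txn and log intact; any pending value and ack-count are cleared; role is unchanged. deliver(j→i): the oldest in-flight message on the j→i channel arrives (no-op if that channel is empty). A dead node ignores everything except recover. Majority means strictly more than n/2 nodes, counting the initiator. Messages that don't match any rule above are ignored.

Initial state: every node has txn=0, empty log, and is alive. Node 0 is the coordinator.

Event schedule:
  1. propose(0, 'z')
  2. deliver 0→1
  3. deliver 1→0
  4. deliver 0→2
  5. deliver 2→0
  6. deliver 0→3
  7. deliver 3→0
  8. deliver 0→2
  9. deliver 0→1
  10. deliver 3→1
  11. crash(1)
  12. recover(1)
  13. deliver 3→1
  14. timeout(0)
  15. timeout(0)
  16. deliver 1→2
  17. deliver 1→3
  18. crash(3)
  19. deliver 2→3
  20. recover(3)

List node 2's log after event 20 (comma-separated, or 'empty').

z

step 1 propose(0,'z'): 0={coor,t=1,log=-}
step 2 deliver 0→1: 1={part,t=1,log=-}
step 3 deliver 1→0: —
step 4 deliver 0→2: 2={part,t=1,log=-}
step 5 deliver 2→0: —
step 6 deliver 0→3: 3={part,t=1,log=-}
step 7 deliver 3→0: 0={coor,t=1,log=z}
step 8 deliver 0→2: 2={part,t=1,log=z}
step 9 deliver 0→1: 1={part,t=1,log=z}
step 10 deliver 3→1: —
step 11 crash(1): 1={✗part,t=1,log=z}
step 12 recover(1): 1={part,t=1,log=z}
step 13 deliver 3→1: —
step 14 timeout(0): 0={coor,t=2,log=z}
step 15 timeout(0): 0={coor,t=3,log=z}
step 16 deliver 1→2: —
step 17 deliver 1→3: —
step 18 crash(3): 3={✗part,t=1,log=-}
step 19 deliver 2→3: —
step 20 recover(3): 3={part,t=1,log=-}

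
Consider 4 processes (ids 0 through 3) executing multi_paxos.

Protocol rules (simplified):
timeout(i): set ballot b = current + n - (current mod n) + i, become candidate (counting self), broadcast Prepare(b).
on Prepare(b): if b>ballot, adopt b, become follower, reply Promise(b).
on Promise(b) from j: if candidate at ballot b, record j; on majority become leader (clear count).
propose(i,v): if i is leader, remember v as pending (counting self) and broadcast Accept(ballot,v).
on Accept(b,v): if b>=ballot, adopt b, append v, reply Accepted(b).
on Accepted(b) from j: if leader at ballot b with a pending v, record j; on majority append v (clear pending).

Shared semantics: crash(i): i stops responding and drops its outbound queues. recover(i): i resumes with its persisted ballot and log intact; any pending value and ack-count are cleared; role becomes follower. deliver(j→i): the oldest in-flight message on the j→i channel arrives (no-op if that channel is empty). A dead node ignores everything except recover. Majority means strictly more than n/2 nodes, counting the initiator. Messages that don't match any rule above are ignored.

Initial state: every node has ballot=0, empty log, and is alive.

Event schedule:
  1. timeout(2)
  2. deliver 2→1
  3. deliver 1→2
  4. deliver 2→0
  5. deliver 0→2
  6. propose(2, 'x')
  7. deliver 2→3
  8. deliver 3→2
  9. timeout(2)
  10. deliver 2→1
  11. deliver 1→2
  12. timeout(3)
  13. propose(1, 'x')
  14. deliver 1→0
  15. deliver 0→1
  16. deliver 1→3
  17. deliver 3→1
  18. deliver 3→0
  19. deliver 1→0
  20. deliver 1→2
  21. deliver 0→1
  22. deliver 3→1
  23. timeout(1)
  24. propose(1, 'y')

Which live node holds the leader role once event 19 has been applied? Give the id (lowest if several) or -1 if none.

-1

after 1 — timeout(2): n2:cand/b6/[-]
after 2 — deliver 2→1: n1:foll/b6/[-]
after 3 — deliver 1→2: ·
after 4 — deliver 2→0: n0:foll/b6/[-]
after 5 — deliver 0→2: n2:lead/b6/[-]
after 6 — propose(2,'x'): ·
after 7 — deliver 2→3: n3:foll/b6/[-]
after 8 — deliver 3→2: ·
after 9 — timeout(2): n2:cand/b10/[-]
after 10 — deliver 2→1: n1:foll/b6/[x]
after 11 — deliver 1→2: ·
after 12 — timeout(3): n3:cand/b11/[-]
after 13 — propose(1,'x'): ·
after 14 — deliver 1→0: ·
after 15 — deliver 0→1: ·
after 16 — deliver 1→3: ·
after 17 — deliver 3→1: n1:foll/b11/[x]
after 18 — deliver 3→0: n0:foll/b11/[-]
after 19 — deliver 1→0: ·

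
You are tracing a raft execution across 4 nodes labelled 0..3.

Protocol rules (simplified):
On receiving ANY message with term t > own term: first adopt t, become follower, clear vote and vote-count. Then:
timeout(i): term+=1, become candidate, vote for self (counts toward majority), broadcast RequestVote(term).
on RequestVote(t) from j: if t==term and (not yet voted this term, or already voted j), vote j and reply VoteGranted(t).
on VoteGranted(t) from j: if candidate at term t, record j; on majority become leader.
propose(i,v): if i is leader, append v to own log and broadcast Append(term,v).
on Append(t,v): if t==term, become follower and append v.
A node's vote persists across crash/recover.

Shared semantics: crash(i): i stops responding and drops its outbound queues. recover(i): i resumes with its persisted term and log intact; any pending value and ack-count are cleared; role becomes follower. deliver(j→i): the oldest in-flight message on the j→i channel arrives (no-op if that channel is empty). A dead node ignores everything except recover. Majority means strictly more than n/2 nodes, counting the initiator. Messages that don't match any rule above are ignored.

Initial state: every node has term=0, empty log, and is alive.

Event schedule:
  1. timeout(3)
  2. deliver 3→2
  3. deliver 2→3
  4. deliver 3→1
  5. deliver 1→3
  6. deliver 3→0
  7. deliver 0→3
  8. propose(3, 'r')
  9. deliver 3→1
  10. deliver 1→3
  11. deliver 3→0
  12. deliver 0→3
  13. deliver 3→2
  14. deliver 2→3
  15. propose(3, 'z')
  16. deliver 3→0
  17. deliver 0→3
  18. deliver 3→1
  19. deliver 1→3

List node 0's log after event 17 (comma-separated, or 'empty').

after 1 — timeout(3): n3:cand/t1/[-]
after 2 — deliver 3→2: n2:foll/t1/[-]
after 3 — deliver 2→3: ·
after 4 — deliver 3→1: n1:foll/t1/[-]
after 5 — deliver 1→3: n3:lead/t1/[-]
after 6 — deliver 3→0: n0:foll/t1/[-]
after 7 — deliver 0→3: ·
after 8 — propose(3,'r'): n3:lead/t1/[r]
after 9 — deliver 3→1: n1:foll/t1/[r]
after 10 — deliver 1→3: ·
after 11 — deliver 3→0: n0:foll/t1/[r]
after 12 — deliver 0→3: ·
after 13 — deliver 3→2: n2:foll/t1/[r]
after 14 — deliver 2→3: ·
after 15 — propose(3,'z'): n3:lead/t1/[r,z]
after 16 — deliver 3→0: n0:foll/t1/[r,z]
after 17 — deliver 0→3: ·

r,z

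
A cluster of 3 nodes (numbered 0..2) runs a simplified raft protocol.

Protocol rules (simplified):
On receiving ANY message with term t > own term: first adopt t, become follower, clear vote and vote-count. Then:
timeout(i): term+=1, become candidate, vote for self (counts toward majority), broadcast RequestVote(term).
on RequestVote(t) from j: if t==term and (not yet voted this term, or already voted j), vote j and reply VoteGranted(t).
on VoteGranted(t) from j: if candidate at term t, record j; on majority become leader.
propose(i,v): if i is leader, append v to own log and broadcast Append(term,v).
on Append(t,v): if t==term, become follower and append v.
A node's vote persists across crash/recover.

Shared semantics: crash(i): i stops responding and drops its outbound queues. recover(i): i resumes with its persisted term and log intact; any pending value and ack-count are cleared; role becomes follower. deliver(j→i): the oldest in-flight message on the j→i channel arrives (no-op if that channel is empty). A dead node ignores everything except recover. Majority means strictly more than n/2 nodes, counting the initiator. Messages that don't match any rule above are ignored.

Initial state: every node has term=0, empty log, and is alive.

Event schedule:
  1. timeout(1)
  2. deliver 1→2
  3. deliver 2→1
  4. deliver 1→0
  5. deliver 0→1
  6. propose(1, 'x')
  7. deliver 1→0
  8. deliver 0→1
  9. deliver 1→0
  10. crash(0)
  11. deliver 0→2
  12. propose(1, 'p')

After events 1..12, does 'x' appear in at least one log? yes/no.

[1] timeout(1) → N1(cand t1 [-])
[2] deliver 1→2 → N2(foll t1 [-])
[3] deliver 2→1 → N1(lead t1 [-])
[4] deliver 1→0 → N0(foll t1 [-])
[5] deliver 0→1 → ∅
[6] propose(1,'x') → N1(lead t1 [x])
[7] deliver 1→0 → N0(foll t1 [x])
[8] deliver 0→1 → ∅
[9] deliver 1→0 → ∅
[10] crash(0) → N0(✗foll t1 [x])
[11] deliver 0→2 → ∅
[12] propose(1,'p') → N1(lead t1 [x,p])

yes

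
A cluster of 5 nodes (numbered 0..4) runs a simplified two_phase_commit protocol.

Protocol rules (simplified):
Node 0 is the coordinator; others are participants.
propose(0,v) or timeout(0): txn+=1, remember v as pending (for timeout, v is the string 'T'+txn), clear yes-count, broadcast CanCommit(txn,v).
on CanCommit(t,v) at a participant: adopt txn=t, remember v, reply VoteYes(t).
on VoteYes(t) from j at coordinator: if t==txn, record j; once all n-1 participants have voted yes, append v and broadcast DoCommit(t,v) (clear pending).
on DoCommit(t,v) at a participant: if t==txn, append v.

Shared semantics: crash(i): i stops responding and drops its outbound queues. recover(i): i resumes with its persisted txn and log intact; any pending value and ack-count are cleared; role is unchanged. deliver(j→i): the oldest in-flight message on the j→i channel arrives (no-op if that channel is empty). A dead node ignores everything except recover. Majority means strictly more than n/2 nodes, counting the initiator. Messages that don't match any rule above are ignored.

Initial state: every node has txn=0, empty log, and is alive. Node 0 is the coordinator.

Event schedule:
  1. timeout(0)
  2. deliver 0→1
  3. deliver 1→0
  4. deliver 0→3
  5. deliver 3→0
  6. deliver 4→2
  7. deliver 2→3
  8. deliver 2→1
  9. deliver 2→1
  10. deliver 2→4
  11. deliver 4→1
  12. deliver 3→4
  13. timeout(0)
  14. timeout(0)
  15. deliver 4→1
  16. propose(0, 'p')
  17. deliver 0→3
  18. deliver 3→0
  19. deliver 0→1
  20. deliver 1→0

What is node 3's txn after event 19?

2

step 1 timeout(0): 0={coor,t=1,log=-}
step 2 deliver 0→1: 1={part,t=1,log=-}
step 3 deliver 1→0: —
step 4 deliver 0→3: 3={part,t=1,log=-}
step 5 deliver 3→0: —
step 6 deliver 4→2: —
step 7 deliver 2→3: —
step 8 deliver 2→1: —
step 9 deliver 2→1: —
step 10 deliver 2→4: —
step 11 deliver 4→1: —
step 12 deliver 3→4: —
step 13 timeout(0): 0={coor,t=2,log=-}
step 14 timeout(0): 0={coor,t=3,log=-}
step 15 deliver 4→1: —
step 16 propose(0,'p'): 0={coor,t=4,log=-}
step 17 deliver 0→3: 3={part,t=2,log=-}
step 18 deliver 3→0: —
step 19 deliver 0→1: 1={part,t=2,log=-}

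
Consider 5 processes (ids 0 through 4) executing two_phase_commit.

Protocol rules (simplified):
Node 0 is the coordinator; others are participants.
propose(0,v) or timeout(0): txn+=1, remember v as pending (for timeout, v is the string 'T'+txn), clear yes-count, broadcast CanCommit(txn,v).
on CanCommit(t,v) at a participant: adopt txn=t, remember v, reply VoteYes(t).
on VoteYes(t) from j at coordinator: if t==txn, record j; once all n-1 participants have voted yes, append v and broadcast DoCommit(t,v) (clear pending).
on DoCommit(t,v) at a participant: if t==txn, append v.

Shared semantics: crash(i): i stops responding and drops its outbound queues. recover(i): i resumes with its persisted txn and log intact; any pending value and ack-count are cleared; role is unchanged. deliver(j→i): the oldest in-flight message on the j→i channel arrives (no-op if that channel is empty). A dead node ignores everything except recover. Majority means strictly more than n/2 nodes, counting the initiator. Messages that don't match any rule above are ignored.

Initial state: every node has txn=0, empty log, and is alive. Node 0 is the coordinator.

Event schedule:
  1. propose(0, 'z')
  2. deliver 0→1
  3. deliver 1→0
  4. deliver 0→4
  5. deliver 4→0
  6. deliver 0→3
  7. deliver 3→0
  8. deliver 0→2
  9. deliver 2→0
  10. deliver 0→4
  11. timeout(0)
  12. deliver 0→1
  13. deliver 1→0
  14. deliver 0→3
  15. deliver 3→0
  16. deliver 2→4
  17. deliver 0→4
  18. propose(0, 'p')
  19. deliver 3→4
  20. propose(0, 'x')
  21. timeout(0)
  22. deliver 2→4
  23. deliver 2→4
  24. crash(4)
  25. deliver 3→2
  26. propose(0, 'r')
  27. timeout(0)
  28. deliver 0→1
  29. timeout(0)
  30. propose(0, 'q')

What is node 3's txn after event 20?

1

1. propose(0,'z'):  <0:coor t1 ->
2. deliver 0→1:  <1:part t1 ->
3. deliver 1→0:  nop
4. deliver 0→4:  <4:part t1 ->
5. deliver 4→0:  nop
6. deliver 0→3:  <3:part t1 ->
7. deliver 3→0:  nop
8. deliver 0→2:  <2:part t1 ->
9. deliver 2→0:  <0:coor t1 z>
10. deliver 0→4:  <4:part t1 z>
11. timeout(0):  <0:coor t2 z>
12. deliver 0→1:  <1:part t1 z>
13. deliver 1→0:  nop
14. deliver 0→3:  <3:part t1 z>
15. deliver 3→0:  nop
16. deliver 2→4:  nop
17. deliver 0→4:  <4:part t2 z>
18. propose(0,'p'):  <0:coor t3 z>
19. deliver 3→4:  nop
20. propose(0,'x'):  <0:coor t4 z>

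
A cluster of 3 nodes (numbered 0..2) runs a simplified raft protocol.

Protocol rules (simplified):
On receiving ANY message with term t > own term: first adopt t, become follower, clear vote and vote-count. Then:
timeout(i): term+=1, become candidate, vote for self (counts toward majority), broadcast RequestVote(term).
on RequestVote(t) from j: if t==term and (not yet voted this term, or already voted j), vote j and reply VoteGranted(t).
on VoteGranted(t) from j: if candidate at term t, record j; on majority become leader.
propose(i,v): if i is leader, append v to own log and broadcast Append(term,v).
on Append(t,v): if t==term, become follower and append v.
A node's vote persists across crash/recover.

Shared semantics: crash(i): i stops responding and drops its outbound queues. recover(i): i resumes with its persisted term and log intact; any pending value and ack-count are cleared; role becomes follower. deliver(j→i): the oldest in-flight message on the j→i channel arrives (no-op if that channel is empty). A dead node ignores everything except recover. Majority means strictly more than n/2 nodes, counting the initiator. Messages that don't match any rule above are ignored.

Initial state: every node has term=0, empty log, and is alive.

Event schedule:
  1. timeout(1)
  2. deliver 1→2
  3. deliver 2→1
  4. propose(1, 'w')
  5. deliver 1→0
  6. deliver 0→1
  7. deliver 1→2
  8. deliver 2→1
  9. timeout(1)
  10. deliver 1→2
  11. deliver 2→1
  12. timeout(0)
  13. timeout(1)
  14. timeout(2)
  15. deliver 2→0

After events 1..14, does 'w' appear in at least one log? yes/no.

after 1 — timeout(1): n1:cand/t1/[-]
after 2 — deliver 1→2: n2:foll/t1/[-]
after 3 — deliver 2→1: n1:lead/t1/[-]
after 4 — propose(1,'w'): n1:lead/t1/[w]
after 5 — deliver 1→0: n0:foll/t1/[-]
after 6 — deliver 0→1: ·
after 7 — deliver 1→2: n2:foll/t1/[w]
after 8 — deliver 2→1: ·
after 9 — timeout(1): n1:cand/t2/[w]
after 10 — deliver 1→2: n2:foll/t2/[w]
after 11 — deliver 2→1: n1:lead/t2/[w]
after 12 — timeout(0): n0:cand/t2/[-]
after 13 — timeout(1): n1:cand/t3/[w]
after 14 — timeout(2): n2:cand/t3/[w]

yes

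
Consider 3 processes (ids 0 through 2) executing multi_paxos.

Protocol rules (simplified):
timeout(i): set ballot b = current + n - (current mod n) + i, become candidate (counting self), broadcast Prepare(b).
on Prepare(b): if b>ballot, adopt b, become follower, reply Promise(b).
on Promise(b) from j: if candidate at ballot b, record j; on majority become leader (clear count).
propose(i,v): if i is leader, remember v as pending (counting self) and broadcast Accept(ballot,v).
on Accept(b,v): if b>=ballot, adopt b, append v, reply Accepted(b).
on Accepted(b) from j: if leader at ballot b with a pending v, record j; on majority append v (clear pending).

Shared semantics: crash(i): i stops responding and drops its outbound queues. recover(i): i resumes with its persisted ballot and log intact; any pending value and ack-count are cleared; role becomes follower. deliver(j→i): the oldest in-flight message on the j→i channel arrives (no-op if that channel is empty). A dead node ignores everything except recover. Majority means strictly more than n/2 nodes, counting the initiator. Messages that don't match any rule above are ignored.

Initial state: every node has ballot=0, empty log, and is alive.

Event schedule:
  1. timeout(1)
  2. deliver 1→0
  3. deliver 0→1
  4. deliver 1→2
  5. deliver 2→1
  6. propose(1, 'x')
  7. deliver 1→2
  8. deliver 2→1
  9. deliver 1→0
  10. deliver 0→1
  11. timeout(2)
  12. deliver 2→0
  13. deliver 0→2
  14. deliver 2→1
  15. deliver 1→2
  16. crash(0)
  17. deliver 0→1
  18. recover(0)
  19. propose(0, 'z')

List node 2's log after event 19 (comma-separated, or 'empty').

x

e1 timeout(1): 1[cand,b=4,-]
e2 deliver 1→0: 0[foll,b=4,-]
e3 deliver 0→1: 1[lead,b=4,-]
e4 deliver 1→2: 2[foll,b=4,-]
e5 deliver 2→1: ·
e6 propose(1,'x'): ·
e7 deliver 1→2: 2[foll,b=4,x]
e8 deliver 2→1: 1[lead,b=4,x]
e9 deliver 1→0: 0[foll,b=4,x]
e10 deliver 0→1: ·
e11 timeout(2): 2[cand,b=8,x]
e12 deliver 2→0: 0[foll,b=8,x]
e13 deliver 0→2: 2[lead,b=8,x]
e14 deliver 2→1: 1[foll,b=8,x]
e15 deliver 1→2: ·
e16 crash(0): 0[✗foll,b=8,x]
e17 deliver 0→1: ·
e18 recover(0): 0[foll,b=8,x]
e19 propose(0,'z'): ·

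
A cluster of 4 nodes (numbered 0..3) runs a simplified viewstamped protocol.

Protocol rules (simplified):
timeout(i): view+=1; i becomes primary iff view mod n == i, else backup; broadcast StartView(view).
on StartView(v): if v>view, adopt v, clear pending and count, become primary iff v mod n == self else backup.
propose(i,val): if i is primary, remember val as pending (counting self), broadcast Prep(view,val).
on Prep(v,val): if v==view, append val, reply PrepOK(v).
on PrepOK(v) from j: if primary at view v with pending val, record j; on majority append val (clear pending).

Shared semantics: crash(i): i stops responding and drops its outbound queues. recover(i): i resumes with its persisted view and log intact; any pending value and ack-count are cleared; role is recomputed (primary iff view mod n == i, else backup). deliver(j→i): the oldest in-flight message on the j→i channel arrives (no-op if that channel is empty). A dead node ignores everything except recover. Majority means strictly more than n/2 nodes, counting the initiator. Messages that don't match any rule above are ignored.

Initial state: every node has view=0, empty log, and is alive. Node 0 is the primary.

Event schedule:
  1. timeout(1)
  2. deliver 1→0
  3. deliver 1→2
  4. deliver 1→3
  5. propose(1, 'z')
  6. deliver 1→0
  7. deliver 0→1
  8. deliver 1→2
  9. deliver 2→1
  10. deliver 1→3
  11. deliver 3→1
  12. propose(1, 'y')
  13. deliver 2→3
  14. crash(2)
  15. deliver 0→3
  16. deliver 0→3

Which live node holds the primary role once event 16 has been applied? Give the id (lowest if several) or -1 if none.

1

1. timeout(1):  <1:prim v1 ->
2. deliver 1→0:  <0:back v1 ->
3. deliver 1→2:  <2:back v1 ->
4. deliver 1→3:  <3:back v1 ->
5. propose(1,'z'):  nop
6. deliver 1→0:  <0:back v1 z>
7. deliver 0→1:  nop
8. deliver 1→2:  <2:back v1 z>
9. deliver 2→1:  <1:prim v1 z>
10. deliver 1→3:  <3:back v1 z>
11. deliver 3→1:  nop
12. propose(1,'y'):  nop
13. deliver 2→3:  nop
14. crash(2):  <2:✗back v1 z>
15. deliver 0→3:  nop
16. deliver 0→3:  nop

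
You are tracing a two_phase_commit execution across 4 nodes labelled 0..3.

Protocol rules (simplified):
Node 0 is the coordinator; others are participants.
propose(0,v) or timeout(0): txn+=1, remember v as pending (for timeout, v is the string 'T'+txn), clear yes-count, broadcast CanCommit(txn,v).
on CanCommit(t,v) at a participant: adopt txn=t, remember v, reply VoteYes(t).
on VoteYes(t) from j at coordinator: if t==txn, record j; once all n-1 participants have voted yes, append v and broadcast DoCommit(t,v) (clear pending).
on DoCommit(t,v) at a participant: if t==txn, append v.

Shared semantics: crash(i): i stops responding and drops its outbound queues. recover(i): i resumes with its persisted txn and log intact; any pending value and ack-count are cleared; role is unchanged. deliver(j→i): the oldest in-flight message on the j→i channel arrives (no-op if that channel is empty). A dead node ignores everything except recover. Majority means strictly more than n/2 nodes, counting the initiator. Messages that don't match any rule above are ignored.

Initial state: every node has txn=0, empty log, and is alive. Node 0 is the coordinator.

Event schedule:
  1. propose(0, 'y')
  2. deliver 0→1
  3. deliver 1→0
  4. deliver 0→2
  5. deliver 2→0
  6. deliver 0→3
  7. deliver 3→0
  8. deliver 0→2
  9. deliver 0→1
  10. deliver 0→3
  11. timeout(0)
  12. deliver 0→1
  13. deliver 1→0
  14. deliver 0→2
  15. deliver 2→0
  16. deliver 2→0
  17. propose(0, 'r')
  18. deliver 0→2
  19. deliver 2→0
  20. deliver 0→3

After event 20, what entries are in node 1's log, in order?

step 1 propose(0,'y'): 0={coor,t=1,log=-}
step 2 deliver 0→1: 1={part,t=1,log=-}
step 3 deliver 1→0: —
step 4 deliver 0→2: 2={part,t=1,log=-}
step 5 deliver 2→0: —
step 6 deliver 0→3: 3={part,t=1,log=-}
step 7 deliver 3→0: 0={coor,t=1,log=y}
step 8 deliver 0→2: 2={part,t=1,log=y}
step 9 deliver 0→1: 1={part,t=1,log=y}
step 10 deliver 0→3: 3={part,t=1,log=y}
step 11 timeout(0): 0={coor,t=2,log=y}
step 12 deliver 0→1: 1={part,t=2,log=y}
step 13 deliver 1→0: —
step 14 deliver 0→2: 2={part,t=2,log=y}
step 15 deliver 2→0: —
step 16 deliver 2→0: —
step 17 propose(0,'r'): 0={coor,t=3,log=y}
step 18 deliver 0→2: 2={part,t=3,log=y}
step 19 deliver 2→0: —
step 20 deliver 0→3: 3={part,t=2,log=y}

y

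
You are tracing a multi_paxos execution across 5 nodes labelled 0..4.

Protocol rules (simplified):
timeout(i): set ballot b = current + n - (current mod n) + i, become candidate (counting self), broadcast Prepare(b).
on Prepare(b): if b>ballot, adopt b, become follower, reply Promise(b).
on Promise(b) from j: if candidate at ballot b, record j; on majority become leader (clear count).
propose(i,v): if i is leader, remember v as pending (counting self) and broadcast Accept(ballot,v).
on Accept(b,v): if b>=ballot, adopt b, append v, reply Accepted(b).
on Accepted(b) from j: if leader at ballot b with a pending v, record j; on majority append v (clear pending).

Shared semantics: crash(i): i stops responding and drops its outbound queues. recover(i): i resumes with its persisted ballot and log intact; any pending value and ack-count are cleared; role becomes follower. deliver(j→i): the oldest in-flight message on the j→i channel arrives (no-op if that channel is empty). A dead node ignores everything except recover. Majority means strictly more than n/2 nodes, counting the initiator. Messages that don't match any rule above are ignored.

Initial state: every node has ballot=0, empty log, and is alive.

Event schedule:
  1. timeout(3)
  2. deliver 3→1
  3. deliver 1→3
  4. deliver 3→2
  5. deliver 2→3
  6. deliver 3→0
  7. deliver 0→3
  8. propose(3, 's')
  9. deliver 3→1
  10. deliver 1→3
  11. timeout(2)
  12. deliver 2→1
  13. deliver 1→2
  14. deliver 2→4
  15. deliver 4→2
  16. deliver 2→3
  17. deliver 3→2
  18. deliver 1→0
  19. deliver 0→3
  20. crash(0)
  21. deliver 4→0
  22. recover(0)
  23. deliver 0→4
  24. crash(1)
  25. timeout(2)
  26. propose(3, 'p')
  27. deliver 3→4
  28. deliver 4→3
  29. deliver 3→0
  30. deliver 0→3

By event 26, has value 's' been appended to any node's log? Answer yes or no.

yes

e1 timeout(3): 3[cand,b=8,-]
e2 deliver 3→1: 1[foll,b=8,-]
e3 deliver 1→3: ·
e4 deliver 3→2: 2[foll,b=8,-]
e5 deliver 2→3: 3[lead,b=8,-]
e6 deliver 3→0: 0[foll,b=8,-]
e7 deliver 0→3: ·
e8 propose(3,'s'): ·
e9 deliver 3→1: 1[foll,b=8,s]
e10 deliver 1→3: ·
e11 timeout(2): 2[cand,b=12,-]
e12 deliver 2→1: 1[foll,b=12,s]
e13 deliver 1→2: ·
e14 deliver 2→4: 4[foll,b=12,-]
e15 deliver 4→2: 2[lead,b=12,-]
e16 deliver 2→3: 3[foll,b=12,-]
e17 deliver 3→2: ·
e18 deliver 1→0: ·
e19 deliver 0→3: ·
e20 crash(0): 0[✗foll,b=8,-]
e21 deliver 4→0: ·
e22 recover(0): 0[foll,b=8,-]
e23 deliver 0→4: ·
e24 crash(1): 1[✗foll,b=12,s]
e25 timeout(2): 2[cand,b=17,-]
e26 propose(3,'p'): ·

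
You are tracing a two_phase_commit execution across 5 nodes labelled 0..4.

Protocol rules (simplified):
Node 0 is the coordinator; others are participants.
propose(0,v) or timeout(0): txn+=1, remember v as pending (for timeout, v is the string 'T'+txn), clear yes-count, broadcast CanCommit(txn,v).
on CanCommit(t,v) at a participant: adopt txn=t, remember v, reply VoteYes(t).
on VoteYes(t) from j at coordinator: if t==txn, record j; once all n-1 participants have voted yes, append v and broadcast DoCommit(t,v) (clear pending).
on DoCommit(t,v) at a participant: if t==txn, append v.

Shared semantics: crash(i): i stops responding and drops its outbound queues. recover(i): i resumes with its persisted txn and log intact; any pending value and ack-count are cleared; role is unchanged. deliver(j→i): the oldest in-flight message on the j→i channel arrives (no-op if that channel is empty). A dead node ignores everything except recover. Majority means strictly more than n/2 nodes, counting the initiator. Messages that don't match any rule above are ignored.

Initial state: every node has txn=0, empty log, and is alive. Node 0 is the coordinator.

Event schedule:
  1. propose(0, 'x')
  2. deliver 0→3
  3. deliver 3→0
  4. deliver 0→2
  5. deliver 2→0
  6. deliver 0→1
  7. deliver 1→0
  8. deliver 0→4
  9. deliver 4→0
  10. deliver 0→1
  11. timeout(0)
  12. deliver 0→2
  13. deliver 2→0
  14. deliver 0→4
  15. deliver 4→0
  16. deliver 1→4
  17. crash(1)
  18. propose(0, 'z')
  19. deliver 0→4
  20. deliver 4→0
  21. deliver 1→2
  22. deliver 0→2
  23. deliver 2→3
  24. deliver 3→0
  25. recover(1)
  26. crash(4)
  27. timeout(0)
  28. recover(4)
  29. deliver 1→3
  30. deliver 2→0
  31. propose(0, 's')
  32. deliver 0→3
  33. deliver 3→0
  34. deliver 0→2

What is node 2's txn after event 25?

2

step 1 propose(0,'x'): 0={coor,t=1,log=-}
step 2 deliver 0→3: 3={part,t=1,log=-}
step 3 deliver 3→0: —
step 4 deliver 0→2: 2={part,t=1,log=-}
step 5 deliver 2→0: —
step 6 deliver 0→1: 1={part,t=1,log=-}
step 7 deliver 1→0: —
step 8 deliver 0→4: 4={part,t=1,log=-}
step 9 deliver 4→0: 0={coor,t=1,log=x}
step 10 deliver 0→1: 1={part,t=1,log=x}
step 11 timeout(0): 0={coor,t=2,log=x}
step 12 deliver 0→2: 2={part,t=1,log=x}
step 13 deliver 2→0: —
step 14 deliver 0→4: 4={part,t=1,log=x}
step 15 deliver 4→0: —
step 16 deliver 1→4: —
step 17 crash(1): 1={✗part,t=1,log=x}
step 18 propose(0,'z'): 0={coor,t=3,log=x}
step 19 deliver 0→4: 4={part,t=2,log=x}
step 20 deliver 4→0: —
step 21 deliver 1→2: —
step 22 deliver 0→2: 2={part,t=2,log=x}
step 23 deliver 2→3: —
step 24 deliver 3→0: —
step 25 recover(1): 1={part,t=1,log=x}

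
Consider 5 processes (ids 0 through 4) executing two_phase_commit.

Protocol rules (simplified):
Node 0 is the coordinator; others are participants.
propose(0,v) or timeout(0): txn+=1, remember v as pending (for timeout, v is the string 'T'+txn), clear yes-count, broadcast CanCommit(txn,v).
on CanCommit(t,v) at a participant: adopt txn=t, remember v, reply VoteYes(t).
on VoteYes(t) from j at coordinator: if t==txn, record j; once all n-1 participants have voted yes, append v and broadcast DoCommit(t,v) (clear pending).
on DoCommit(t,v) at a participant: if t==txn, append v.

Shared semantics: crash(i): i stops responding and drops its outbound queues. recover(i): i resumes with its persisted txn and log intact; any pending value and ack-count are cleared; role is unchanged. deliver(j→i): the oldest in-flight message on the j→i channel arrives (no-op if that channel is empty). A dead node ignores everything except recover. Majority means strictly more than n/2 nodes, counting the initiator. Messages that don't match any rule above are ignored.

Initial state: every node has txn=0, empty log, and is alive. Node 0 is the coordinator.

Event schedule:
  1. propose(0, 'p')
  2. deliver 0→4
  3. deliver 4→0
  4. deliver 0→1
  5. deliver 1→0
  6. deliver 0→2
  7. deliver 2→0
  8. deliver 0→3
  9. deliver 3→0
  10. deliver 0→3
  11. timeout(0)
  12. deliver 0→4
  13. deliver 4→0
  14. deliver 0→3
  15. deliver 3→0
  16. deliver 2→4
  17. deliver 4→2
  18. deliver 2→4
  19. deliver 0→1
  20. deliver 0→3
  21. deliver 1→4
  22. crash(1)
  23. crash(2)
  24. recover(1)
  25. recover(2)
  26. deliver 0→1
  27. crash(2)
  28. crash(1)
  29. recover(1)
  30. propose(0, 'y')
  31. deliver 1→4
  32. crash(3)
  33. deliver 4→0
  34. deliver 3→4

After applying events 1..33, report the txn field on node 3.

[1] propose(0,'p') → N0(coor t1 [-])
[2] deliver 0→4 → N4(part t1 [-])
[3] deliver 4→0 → ∅
[4] deliver 0→1 → N1(part t1 [-])
[5] deliver 1→0 → ∅
[6] deliver 0→2 → N2(part t1 [-])
[7] deliver 2→0 → ∅
[8] deliver 0→3 → N3(part t1 [-])
[9] deliver 3→0 → N0(coor t1 [p])
[10] deliver 0→3 → N3(part t1 [p])
[11] timeout(0) → N0(coor t2 [p])
[12] deliver 0→4 → N4(part t1 [p])
[13] deliver 4→0 → ∅
[14] deliver 0→3 → N3(part t2 [p])
[15] deliver 3→0 → ∅
[16] deliver 2→4 → ∅
[17] deliver 4→2 → ∅
[18] deliver 2→4 → ∅
[19] deliver 0→1 → N1(part t1 [p])
[20] deliver 0→3 → ∅
[21] deliver 1→4 → ∅
[22] crash(1) → N1(✗part t1 [p])
[23] crash(2) → N2(✗part t1 [-])
[24] recover(1) → N1(part t1 [p])
[25] recover(2) → N2(part t1 [-])
[26] deliver 0→1 → N1(part t2 [p])
[27] crash(2) → N2(✗part t1 [-])
[28] crash(1) → N1(✗part t2 [p])
[29] recover(1) → N1(part t2 [p])
[30] propose(0,'y') → N0(coor t3 [p])
[31] deliver 1→4 → ∅
[32] crash(3) → N3(✗part t2 [p])
[33] deliver 4→0 → ∅

2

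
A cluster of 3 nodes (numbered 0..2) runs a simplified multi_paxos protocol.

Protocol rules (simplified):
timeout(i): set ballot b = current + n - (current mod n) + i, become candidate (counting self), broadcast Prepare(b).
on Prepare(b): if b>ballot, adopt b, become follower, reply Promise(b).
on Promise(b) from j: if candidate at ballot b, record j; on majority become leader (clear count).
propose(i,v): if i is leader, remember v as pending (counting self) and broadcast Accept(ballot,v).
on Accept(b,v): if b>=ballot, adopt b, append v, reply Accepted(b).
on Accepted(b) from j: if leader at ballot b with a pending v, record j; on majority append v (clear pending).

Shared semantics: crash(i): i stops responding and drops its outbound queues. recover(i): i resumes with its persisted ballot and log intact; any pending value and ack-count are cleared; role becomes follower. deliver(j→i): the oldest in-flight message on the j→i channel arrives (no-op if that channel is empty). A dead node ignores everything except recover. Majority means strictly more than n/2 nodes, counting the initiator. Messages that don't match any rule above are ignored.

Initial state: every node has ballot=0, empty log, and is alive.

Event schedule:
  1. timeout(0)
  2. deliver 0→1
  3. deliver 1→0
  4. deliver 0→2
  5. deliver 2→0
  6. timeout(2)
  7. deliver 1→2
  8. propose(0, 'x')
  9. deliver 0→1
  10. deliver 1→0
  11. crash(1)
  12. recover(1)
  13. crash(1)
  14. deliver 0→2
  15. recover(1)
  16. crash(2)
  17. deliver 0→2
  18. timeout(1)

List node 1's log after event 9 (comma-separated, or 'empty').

e1 timeout(0): 0[cand,b=3,-]
e2 deliver 0→1: 1[foll,b=3,-]
e3 deliver 1→0: 0[lead,b=3,-]
e4 deliver 0→2: 2[foll,b=3,-]
e5 deliver 2→0: ·
e6 timeout(2): 2[cand,b=8,-]
e7 deliver 1→2: ·
e8 propose(0,'x'): ·
e9 deliver 0→1: 1[foll,b=3,x]

x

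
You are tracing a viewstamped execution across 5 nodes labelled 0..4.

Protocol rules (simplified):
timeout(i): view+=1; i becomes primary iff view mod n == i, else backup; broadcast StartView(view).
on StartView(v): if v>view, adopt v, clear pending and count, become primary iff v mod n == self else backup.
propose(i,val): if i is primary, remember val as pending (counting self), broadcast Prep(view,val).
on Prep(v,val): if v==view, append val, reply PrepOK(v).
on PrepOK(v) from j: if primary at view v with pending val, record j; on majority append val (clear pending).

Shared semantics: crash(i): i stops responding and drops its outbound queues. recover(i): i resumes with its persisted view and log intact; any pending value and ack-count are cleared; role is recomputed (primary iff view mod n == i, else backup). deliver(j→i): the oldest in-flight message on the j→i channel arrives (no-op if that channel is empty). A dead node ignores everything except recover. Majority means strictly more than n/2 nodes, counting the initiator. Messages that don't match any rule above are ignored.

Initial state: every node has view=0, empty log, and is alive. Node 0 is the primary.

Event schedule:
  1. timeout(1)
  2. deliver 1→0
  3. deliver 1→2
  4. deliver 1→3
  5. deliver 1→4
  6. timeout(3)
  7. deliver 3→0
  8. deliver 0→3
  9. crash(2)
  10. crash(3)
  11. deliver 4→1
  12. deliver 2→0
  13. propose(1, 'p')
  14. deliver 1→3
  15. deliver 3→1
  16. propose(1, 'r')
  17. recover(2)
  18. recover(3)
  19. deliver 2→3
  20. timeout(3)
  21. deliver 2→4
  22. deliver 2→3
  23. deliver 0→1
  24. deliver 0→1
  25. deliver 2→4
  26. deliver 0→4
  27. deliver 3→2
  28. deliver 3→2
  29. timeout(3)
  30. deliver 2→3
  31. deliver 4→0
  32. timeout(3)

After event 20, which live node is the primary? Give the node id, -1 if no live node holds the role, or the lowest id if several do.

after 1 — timeout(1): n1:prim/v1/[-]
after 2 — deliver 1→0: n0:back/v1/[-]
after 3 — deliver 1→2: n2:back/v1/[-]
after 4 — deliver 1→3: n3:back/v1/[-]
after 5 — deliver 1→4: n4:back/v1/[-]
after 6 — timeout(3): n3:back/v2/[-]
after 7 — deliver 3→0: n0:back/v2/[-]
after 8 — deliver 0→3: ·
after 9 — crash(2): n2:✗back/v1/[-]
after 10 — crash(3): n3:✗back/v2/[-]
after 11 — deliver 4→1: ·
after 12 — deliver 2→0: ·
after 13 — propose(1,'p'): ·
after 14 — deliver 1→3: ·
after 15 — deliver 3→1: ·
after 16 — propose(1,'r'): ·
after 17 — recover(2): n2:back/v1/[-]
after 18 — recover(3): n3:back/v2/[-]
after 19 — deliver 2→3: ·
after 20 — timeout(3): n3:prim/v3/[-]

1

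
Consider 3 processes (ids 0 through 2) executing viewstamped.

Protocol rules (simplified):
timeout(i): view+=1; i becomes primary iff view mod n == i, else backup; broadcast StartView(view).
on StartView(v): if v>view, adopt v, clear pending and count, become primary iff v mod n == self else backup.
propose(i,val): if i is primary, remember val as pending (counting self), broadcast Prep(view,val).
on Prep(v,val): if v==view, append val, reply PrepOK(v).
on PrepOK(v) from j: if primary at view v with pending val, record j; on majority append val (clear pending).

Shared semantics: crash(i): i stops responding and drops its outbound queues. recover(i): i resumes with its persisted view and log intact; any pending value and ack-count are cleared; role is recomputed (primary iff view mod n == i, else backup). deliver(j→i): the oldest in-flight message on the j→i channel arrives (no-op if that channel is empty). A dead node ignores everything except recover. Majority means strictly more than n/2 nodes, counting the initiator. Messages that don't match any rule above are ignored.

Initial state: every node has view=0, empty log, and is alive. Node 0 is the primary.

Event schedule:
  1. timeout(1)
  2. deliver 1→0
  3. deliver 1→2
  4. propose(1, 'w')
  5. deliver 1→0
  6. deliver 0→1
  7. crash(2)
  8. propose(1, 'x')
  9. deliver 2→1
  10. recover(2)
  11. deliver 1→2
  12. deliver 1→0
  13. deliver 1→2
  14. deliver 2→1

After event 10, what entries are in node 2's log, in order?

1. timeout(1):  <1:prim v1 ->
2. deliver 1→0:  <0:back v1 ->
3. deliver 1→2:  <2:back v1 ->
4. propose(1,'w'):  nop
5. deliver 1→0:  <0:back v1 w>
6. deliver 0→1:  <1:prim v1 w>
7. crash(2):  <2:✗back v1 ->
8. propose(1,'x'):  nop
9. deliver 2→1:  nop
10. recover(2):  <2:back v1 ->

empty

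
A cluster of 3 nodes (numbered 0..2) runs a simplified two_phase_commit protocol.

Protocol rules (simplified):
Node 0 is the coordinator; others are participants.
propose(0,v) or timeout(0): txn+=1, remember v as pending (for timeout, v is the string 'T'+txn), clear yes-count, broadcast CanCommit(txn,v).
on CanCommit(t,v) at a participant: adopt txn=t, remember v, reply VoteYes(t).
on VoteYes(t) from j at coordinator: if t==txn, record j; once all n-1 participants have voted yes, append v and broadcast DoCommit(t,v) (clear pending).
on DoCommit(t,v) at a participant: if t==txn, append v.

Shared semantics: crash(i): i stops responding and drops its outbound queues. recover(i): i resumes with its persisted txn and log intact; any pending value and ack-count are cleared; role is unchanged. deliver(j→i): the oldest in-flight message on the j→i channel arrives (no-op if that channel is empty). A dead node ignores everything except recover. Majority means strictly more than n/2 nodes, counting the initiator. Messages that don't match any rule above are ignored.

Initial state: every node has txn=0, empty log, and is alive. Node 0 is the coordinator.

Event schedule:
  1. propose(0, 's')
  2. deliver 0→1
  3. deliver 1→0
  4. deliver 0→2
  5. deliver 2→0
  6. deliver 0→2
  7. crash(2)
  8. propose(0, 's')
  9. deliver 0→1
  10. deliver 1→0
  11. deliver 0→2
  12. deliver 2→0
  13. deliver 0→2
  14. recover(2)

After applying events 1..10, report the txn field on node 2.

1. propose(0,'s'):  <0:coor t1 ->
2. deliver 0→1:  <1:part t1 ->
3. deliver 1→0:  nop
4. deliver 0→2:  <2:part t1 ->
5. deliver 2→0:  <0:coor t1 s>
6. deliver 0→2:  <2:part t1 s>
7. crash(2):  <2:✗part t1 s>
8. propose(0,'s'):  <0:coor t2 s>
9. deliver 0→1:  <1:part t1 s>
10. deliver 1→0:  nop

1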